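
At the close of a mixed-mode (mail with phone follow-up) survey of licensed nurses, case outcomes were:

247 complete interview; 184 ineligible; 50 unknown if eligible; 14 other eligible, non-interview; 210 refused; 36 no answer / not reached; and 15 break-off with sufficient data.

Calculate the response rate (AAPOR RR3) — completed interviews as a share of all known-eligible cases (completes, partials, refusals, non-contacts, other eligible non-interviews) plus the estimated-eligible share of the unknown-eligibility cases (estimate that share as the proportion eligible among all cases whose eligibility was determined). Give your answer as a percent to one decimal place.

Numerator: 247
Known eligible: 247 + 15 + 210 + 36 + 14 = 522
e = 522 / (522 + 184) = 522 / 706 = 0.7394
Estimated eligible among unknowns: 0.7394 × 50 = 36.97
Base: 522 + 36.97 = 558.97
RR3 = 247 / 558.97 = 0.4419

44.2%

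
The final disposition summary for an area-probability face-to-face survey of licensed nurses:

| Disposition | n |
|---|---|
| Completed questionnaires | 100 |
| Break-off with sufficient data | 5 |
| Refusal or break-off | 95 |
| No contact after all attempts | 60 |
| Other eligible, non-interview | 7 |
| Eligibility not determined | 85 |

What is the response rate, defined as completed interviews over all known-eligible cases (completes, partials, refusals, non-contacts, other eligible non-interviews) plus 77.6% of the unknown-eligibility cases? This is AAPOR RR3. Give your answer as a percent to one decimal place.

Numerator = 100
Eligible (known) = 100 + 5 + 95 + 60 + 7 = 267
Estimated eligible among unknowns = 0.7760 × 85 = 65.96
Denom = 267 + 65.96 = 332.96
RR3 = 100 / 332.96 = 0.3003

30.0%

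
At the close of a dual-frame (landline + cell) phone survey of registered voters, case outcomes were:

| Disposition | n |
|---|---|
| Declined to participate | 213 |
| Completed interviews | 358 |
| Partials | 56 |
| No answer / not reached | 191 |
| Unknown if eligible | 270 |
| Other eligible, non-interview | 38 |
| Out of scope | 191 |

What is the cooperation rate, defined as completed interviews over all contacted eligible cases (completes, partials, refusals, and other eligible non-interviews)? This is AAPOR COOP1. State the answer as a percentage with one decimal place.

53.8%

Numerator: 358
Denom: 358 + 56 + 213 + 38 = 665
COOP1 = 358 / 665 = 0.5383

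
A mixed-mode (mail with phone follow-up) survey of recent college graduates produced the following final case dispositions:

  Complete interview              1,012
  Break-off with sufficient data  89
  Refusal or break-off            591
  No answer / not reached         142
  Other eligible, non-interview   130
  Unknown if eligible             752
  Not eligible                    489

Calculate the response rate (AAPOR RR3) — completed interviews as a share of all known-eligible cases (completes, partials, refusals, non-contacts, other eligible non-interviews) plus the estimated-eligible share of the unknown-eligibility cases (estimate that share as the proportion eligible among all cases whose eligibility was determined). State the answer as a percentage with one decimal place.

Numerator = 1012
Determined eligible = 1012 + 89 + 591 + 142 + 130 = 1964
e = 1964 / (1964 + 489) = 1964 / 2453 = 0.8007
Eligible share of unknowns = 0.8007 × 752 = 602.13
Denom = 1964 + 602.13 = 2566.13
RR3 = 1012 / 2566.13 = 0.3944

39.4%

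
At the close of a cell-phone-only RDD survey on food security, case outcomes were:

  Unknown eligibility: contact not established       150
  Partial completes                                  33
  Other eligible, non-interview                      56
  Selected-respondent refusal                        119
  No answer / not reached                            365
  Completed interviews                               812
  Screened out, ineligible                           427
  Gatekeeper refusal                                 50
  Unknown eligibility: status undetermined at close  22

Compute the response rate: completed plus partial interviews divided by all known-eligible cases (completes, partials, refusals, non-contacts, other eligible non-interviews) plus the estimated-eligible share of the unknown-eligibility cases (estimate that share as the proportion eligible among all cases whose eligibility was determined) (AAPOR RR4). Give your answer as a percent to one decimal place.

Refused = 50 + 119 = 169
Eligibility not determined = 150 + 22 = 172
Top = 812 + 33 = 845
Known eligible = 812 + 33 + 169 + 365 + 56 = 1435
e = 1435 / (1435 + 427) = 1435 / 1862 = 0.7707
Eligible share of unknowns = 0.7707 × 172 = 132.56
Base = 1435 + 132.56 = 1567.56
RR4 = 845 / 1567.56 = 0.5391

53.9%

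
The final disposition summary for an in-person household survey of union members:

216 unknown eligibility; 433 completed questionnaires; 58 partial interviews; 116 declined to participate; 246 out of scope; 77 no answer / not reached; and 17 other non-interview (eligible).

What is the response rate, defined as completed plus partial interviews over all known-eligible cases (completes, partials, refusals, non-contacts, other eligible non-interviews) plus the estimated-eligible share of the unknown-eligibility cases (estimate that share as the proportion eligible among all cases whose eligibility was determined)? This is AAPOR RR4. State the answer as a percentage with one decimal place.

57.0%

Top = 433 + 58 = 491
Determined eligible = 433 + 58 + 116 + 77 + 17 = 701
e = 701 / (701 + 246) = 701 / 947 = 0.7402
Eligible share of unknowns = 0.7402 × 216 = 159.88
Denominator = 701 + 159.88 = 860.88
RR4 = 491 / 860.88 = 0.5703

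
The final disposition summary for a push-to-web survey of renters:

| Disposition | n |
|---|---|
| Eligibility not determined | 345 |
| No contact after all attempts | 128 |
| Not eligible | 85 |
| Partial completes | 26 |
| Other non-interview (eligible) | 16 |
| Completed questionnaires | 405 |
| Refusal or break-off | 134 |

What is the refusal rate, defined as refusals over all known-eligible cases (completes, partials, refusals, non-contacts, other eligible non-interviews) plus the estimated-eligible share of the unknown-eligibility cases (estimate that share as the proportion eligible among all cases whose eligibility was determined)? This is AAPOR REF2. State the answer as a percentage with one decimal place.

13.2%

Num = 134
Determined eligible = 405 + 26 + 134 + 128 + 16 = 709
e = 709 / (709 + 85) = 709 / 794 = 0.8929
Estimated eligible among unknowns = 0.8929 × 345 = 308.05
Base = 709 + 308.05 = 1017.05
REF2 = 134 / 1017.05 = 0.1318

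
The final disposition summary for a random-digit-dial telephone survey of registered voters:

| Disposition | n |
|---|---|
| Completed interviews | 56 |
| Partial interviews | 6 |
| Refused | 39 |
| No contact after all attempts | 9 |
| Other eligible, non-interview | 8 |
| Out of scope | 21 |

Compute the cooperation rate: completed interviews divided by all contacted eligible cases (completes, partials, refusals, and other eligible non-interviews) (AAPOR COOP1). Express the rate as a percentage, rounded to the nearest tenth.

51.4%

Numerator: 56
Denominator: 56 + 6 + 39 + 8 = 109
COOP1 = 56 / 109 = 0.5138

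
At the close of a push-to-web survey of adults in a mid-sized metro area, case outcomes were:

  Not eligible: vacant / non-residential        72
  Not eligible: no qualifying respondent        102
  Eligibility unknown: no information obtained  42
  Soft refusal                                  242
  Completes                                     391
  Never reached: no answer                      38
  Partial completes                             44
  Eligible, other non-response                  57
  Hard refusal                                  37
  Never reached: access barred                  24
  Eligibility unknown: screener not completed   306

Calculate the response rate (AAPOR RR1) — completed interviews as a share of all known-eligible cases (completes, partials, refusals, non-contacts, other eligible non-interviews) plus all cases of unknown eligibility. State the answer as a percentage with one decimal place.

Refusals = 37 + 242 = 279
Never reached = 38 + 24 = 62
Unknown eligibility = 306 + 42 = 348
Ineligible = 102 + 72 = 174
Top = 391
Denominator = 391 + 44 + 279 + 62 + 57 + 348 = 1181
RR1 = 391 / 1181 = 0.3311

33.1%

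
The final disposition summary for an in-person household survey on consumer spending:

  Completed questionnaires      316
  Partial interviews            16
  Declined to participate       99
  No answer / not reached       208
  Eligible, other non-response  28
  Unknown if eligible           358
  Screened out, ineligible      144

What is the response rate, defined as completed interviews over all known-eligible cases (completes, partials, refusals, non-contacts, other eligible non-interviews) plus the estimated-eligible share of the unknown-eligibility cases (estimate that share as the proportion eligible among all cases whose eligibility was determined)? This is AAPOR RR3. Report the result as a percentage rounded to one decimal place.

32.9%

Top → 316
Eligible (known) → 316 + 16 + 99 + 208 + 28 = 667
e = 667 / (667 + 144) = 667 / 811 = 0.8224
Estimated eligible among unknowns → 0.8224 × 358 = 294.42
Denom → 667 + 294.42 = 961.42
RR3 = 316 / 961.42 = 0.3287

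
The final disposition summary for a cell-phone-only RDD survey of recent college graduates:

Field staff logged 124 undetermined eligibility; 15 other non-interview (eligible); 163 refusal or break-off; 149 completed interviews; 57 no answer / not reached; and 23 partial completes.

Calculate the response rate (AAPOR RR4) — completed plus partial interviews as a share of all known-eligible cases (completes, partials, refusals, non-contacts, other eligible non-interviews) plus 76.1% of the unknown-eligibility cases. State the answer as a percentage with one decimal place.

Num: 149 + 23 = 172
Eligible (known): 149 + 23 + 163 + 57 + 15 = 407
e × U: 0.7610 × 124 = 94.36
Denom: 407 + 94.36 = 501.36
RR4 = 172 / 501.36 = 0.3431

34.3%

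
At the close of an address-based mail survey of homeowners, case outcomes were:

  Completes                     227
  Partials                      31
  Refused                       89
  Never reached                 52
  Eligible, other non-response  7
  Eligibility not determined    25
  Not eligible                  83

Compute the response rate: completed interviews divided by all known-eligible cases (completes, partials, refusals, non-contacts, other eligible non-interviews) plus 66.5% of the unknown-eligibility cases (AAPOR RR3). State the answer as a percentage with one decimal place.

53.7%

Num = 227
Known eligible = 227 + 31 + 89 + 52 + 7 = 406
e × U = 0.6650 × 25 = 16.62
Base = 406 + 16.62 = 422.62
RR3 = 227 / 422.62 = 0.5371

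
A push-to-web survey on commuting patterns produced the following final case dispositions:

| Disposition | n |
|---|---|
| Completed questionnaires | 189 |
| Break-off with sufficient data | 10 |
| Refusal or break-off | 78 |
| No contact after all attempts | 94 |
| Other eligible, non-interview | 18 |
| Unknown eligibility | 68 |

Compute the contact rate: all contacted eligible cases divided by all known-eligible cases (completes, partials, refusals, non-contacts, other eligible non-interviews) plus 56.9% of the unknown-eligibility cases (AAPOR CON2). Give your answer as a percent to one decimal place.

Top = 189 + 10 + 78 + 18 = 295
Determined eligible = 189 + 10 + 78 + 94 + 18 = 389
e × U = 0.5690 × 68 = 38.69
Denom = 389 + 38.69 = 427.69
CON2 = 295 / 427.69 = 0.6898

69.0%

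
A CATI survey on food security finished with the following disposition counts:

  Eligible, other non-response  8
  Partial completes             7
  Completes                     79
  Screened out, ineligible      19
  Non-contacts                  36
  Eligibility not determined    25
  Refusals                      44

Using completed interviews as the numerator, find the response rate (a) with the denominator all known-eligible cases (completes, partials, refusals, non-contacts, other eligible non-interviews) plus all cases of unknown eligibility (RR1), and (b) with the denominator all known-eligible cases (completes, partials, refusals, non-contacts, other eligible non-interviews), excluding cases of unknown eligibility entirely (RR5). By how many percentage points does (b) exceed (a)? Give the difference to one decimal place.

Numerator: 79
Denom: 79 + 7 + 44 + 36 + 8 + 25 = 199
RR1 = 79 / 199 = 0.3970
Denom: 79 + 7 + 44 + 36 + 8 = 174
RR5 = 79 / 174 = 0.4540
Difference = 45.40 − 39.70 = 5.70 percentage points

5.7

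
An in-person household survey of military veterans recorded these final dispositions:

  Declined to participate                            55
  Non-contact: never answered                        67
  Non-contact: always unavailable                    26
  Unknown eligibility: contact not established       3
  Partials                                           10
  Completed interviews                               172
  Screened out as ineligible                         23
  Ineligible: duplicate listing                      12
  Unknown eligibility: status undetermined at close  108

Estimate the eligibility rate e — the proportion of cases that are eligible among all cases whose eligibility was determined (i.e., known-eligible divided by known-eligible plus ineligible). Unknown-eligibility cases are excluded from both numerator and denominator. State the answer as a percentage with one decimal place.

Non-contacts = 67 + 26 = 93
Undetermined eligibility = 3 + 108 = 111
Not eligible = 23 + 12 = 35
Determined eligible: 172 + 10 + 55 + 93 = 330
e = 330 / (330 + 35) = 330 / 365 = 0.9041

90.4%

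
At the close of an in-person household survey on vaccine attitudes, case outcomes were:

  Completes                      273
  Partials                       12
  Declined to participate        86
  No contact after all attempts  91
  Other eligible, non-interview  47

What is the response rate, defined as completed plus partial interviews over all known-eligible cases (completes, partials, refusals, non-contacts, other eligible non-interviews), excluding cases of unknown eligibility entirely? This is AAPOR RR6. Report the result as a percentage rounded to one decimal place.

Top = 273 + 12 = 285
Base = 273 + 12 + 86 + 91 + 47 = 509
RR6 = 285 / 509 = 0.5599

56.0%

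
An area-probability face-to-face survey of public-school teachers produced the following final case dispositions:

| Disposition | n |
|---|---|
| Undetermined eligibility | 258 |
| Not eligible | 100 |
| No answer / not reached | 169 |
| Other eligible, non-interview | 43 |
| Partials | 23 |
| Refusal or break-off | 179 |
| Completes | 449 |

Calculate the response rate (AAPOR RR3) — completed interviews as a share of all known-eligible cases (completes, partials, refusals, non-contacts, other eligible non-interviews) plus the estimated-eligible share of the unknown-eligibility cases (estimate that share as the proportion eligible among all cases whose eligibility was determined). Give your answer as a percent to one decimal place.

41.0%

Numerator → 449
Eligible (known) → 449 + 23 + 179 + 169 + 43 = 863
e = 863 / (863 + 100) = 863 / 963 = 0.8962
Estimated eligible among unknowns → 0.8962 × 258 = 231.22
Denom → 863 + 231.22 = 1094.22
RR3 = 449 / 1094.22 = 0.4103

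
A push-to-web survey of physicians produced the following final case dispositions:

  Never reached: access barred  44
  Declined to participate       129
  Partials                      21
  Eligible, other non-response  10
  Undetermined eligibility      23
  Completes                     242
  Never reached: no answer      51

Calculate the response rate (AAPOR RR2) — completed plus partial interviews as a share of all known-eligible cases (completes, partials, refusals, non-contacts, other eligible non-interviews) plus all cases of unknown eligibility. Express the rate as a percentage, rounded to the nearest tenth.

Never reached = 51 + 44 = 95
Num = 242 + 21 = 263
Denom = 242 + 21 + 129 + 95 + 10 + 23 = 520
RR2 = 263 / 520 = 0.5058

50.6%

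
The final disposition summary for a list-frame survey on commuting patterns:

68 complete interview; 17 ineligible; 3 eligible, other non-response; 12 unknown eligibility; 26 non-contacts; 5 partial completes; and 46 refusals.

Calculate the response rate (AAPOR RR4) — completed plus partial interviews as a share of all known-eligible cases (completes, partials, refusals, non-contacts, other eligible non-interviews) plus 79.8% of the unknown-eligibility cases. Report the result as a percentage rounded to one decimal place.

46.3%

Top: 68 + 5 = 73
Determined eligible: 68 + 5 + 46 + 26 + 3 = 148
Estimated eligible among unknowns: 0.7980 × 12 = 9.58
Base: 148 + 9.58 = 157.58
RR4 = 73 / 157.58 = 0.4633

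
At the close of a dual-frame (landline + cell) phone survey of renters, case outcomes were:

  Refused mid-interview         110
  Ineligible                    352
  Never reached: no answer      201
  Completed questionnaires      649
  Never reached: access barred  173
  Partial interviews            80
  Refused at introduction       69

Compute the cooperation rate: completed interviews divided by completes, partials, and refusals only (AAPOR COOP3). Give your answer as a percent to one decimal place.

71.5%

Refusal or break-off = 69 + 110 = 179
No contact after all attempts = 201 + 173 = 374
Top → 649
Denom → 649 + 80 + 179 = 908
COOP3 = 649 / 908 = 0.7148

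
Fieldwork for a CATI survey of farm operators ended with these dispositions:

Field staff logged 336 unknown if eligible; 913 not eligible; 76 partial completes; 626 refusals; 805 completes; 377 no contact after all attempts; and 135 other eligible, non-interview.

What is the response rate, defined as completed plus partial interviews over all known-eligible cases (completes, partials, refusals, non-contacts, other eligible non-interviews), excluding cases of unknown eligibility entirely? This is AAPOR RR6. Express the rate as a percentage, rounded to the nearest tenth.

Num: 805 + 76 = 881
Base: 805 + 76 + 626 + 377 + 135 = 2019
RR6 = 881 / 2019 = 0.4364

43.6%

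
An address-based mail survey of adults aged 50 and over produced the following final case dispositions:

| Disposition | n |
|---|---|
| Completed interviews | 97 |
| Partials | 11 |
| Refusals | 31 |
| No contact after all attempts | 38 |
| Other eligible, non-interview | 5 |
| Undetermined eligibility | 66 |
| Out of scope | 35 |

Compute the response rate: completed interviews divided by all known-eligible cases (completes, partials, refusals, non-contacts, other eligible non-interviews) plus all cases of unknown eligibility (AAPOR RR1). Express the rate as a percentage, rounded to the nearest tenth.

Num → 97
Base → 97 + 11 + 31 + 38 + 5 + 66 = 248
RR1 = 97 / 248 = 0.3911

39.1%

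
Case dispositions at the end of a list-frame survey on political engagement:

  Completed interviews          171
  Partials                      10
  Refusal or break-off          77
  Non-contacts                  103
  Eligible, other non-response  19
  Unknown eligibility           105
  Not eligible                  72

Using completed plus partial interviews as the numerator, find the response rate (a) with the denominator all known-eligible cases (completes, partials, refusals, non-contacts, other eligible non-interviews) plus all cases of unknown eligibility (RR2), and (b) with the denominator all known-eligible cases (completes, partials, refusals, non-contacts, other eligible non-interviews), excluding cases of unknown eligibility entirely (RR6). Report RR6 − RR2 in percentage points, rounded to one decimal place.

Num = 171 + 10 = 181
Denom = 171 + 10 + 77 + 103 + 19 + 105 = 485
RR2 = 181 / 485 = 0.3732
Denom = 171 + 10 + 77 + 103 + 19 = 380
RR6 = 181 / 380 = 0.4763
Difference = 47.63 − 37.32 = 10.31 percentage points

10.3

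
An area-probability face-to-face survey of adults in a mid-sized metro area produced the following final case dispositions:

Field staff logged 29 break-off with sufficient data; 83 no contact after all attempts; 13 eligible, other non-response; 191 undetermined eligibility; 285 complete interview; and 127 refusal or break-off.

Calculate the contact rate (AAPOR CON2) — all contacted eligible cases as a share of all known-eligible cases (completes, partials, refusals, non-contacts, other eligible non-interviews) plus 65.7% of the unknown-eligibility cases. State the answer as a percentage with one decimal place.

Num → 285 + 29 + 127 + 13 = 454
Determined eligible → 285 + 29 + 127 + 83 + 13 = 537
Eligible share of unknowns → 0.6570 × 191 = 125.49
Denominator → 537 + 125.49 = 662.49
CON2 = 454 / 662.49 = 0.6853

68.5%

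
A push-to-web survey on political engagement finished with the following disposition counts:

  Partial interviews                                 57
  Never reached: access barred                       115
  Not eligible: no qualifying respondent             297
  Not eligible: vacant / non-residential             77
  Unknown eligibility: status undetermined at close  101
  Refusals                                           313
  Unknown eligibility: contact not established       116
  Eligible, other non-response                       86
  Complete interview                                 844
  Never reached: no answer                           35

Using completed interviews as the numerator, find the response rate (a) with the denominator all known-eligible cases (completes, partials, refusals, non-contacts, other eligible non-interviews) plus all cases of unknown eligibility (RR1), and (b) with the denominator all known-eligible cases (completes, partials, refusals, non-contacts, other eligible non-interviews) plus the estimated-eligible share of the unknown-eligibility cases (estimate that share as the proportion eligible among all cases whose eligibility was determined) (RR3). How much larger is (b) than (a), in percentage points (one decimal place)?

Non-contacts = 35 + 115 = 150
Undetermined eligibility = 116 + 101 = 217
Not eligible = 297 + 77 = 374
Num = 844
Denominator = 844 + 57 + 313 + 150 + 86 + 217 = 1667
RR1 = 844 / 1667 = 0.5063
Known eligible = 844 + 57 + 313 + 150 + 86 = 1450
e = 1450 / (1450 + 374) = 1450 / 1824 = 0.7950
Eligible share of unknowns = 0.7950 × 217 = 172.52
Denominator = 1450 + 172.52 = 1622.52
RR3 = 844 / 1622.52 = 0.5202
Difference = 52.02 − 50.63 = 1.39 percentage points

1.4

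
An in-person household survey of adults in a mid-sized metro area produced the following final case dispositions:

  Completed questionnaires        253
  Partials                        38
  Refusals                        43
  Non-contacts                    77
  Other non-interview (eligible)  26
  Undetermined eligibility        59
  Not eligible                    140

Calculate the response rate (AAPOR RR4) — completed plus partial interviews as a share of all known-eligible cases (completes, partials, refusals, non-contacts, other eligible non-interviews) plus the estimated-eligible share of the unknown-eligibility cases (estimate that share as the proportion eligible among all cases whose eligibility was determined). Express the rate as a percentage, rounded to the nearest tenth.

60.4%

Top: 253 + 38 = 291
Determined eligible: 253 + 38 + 43 + 77 + 26 = 437
e = 437 / (437 + 140) = 437 / 577 = 0.7574
Eligible share of unknowns: 0.7574 × 59 = 44.69
Base: 437 + 44.69 = 481.69
RR4 = 291 / 481.69 = 0.6041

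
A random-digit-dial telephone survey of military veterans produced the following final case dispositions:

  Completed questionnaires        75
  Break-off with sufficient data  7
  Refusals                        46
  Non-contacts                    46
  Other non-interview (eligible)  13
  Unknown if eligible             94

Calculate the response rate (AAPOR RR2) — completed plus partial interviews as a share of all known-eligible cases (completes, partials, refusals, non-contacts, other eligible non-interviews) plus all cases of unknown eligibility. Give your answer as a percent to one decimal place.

29.2%

Num → 75 + 7 = 82
Denominator → 75 + 7 + 46 + 46 + 13 + 94 = 281
RR2 = 82 / 281 = 0.2918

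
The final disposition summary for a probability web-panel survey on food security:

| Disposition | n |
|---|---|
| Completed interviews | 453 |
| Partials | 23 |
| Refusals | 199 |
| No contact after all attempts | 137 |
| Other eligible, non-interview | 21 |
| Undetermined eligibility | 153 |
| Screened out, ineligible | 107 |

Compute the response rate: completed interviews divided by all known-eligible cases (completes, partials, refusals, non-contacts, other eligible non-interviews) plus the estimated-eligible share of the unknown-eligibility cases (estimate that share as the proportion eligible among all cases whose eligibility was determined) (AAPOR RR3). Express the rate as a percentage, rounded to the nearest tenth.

46.8%

Top → 453
Known eligible → 453 + 23 + 199 + 137 + 21 = 833
e = 833 / (833 + 107) = 833 / 940 = 0.8862
e × U → 0.8862 × 153 = 135.59
Base → 833 + 135.59 = 968.59
RR3 = 453 / 968.59 = 0.4677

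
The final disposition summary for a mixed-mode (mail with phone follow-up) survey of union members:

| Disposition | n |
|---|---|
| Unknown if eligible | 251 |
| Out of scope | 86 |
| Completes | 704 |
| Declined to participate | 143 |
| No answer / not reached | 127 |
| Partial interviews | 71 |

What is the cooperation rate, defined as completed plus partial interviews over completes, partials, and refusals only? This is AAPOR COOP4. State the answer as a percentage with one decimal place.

Top = 704 + 71 = 775
Denominator = 704 + 71 + 143 = 918
COOP4 = 775 / 918 = 0.8442

84.4%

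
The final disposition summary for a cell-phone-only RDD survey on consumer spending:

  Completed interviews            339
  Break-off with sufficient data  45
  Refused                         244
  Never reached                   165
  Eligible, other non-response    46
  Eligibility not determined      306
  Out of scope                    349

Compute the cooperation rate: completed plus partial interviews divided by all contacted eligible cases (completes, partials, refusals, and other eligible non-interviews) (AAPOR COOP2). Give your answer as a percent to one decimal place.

57.0%

Numerator → 339 + 45 = 384
Denom → 339 + 45 + 244 + 46 = 674
COOP2 = 384 / 674 = 0.5697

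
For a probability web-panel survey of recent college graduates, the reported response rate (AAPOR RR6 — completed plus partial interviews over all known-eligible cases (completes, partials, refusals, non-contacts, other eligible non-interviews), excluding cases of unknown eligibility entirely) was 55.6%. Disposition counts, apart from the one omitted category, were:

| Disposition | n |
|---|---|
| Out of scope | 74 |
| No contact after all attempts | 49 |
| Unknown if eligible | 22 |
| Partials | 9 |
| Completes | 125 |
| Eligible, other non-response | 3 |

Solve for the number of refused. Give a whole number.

Num: 125 + 9 = 134
RR6 = 134 / D = 0.556
D = 134 / 0.556 = 241.0
Other denominator terms total 186
refused = 241.0 − 186 ≈ 55

55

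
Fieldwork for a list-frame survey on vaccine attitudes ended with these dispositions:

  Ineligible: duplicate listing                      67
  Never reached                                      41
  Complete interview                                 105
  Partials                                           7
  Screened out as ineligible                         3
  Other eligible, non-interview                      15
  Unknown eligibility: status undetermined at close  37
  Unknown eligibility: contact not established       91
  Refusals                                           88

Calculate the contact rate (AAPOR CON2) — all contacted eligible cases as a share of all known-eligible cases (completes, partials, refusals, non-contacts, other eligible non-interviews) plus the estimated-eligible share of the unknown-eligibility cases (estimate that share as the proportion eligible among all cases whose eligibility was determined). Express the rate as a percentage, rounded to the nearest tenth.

60.3%

Unknown eligibility = 91 + 37 = 128
Not eligible = 3 + 67 = 70
Num: 105 + 7 + 88 + 15 = 215
Determined eligible: 105 + 7 + 88 + 41 + 15 = 256
e = 256 / (256 + 70) = 256 / 326 = 0.7853
e × U: 0.7853 × 128 = 100.52
Base: 256 + 100.52 = 356.52
CON2 = 215 / 356.52 = 0.6031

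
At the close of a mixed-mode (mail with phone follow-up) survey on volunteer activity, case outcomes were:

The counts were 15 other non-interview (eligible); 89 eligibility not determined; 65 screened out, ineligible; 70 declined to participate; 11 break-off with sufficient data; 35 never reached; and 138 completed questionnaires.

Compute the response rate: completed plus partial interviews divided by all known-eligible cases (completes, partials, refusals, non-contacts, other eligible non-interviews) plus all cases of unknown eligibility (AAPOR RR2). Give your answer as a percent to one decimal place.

Top → 138 + 11 = 149
Base → 138 + 11 + 70 + 35 + 15 + 89 = 358
RR2 = 149 / 358 = 0.4162

41.6%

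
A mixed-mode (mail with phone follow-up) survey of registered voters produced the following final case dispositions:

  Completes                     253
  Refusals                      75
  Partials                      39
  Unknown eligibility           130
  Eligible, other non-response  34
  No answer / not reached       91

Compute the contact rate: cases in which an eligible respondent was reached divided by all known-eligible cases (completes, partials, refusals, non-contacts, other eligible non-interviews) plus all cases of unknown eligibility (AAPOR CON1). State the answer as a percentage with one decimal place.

64.5%

Top = 253 + 39 + 75 + 34 = 401
Base = 253 + 39 + 75 + 91 + 34 + 130 = 622
CON1 = 401 / 622 = 0.6447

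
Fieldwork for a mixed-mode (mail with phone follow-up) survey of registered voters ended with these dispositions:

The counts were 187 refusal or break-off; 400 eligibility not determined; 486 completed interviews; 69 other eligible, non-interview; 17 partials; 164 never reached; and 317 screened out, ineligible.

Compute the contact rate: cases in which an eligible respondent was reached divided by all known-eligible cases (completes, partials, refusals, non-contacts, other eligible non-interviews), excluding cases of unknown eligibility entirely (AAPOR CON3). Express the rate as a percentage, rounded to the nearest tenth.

Num → 486 + 17 + 187 + 69 = 759
Denom → 486 + 17 + 187 + 164 + 69 = 923
CON3 = 759 / 923 = 0.8223

82.2%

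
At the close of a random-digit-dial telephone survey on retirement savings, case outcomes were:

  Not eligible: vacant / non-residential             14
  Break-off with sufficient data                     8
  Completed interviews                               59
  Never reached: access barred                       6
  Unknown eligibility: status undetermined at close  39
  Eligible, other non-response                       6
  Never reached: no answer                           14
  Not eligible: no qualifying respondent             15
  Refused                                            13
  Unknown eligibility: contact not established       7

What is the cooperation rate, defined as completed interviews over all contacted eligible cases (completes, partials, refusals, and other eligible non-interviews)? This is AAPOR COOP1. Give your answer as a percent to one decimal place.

Non-contacts = 14 + 6 = 20
Unknown eligibility = 7 + 39 = 46
Screened out, ineligible = 15 + 14 = 29
Num = 59
Denominator = 59 + 8 + 13 + 6 = 86
COOP1 = 59 / 86 = 0.6860

68.6%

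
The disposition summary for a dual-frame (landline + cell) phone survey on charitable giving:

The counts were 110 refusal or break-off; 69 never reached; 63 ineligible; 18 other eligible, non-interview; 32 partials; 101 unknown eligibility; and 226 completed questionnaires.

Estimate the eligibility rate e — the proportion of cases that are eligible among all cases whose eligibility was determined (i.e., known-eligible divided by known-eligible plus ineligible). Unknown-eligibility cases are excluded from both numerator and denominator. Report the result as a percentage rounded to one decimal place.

87.8%

Known eligible: 226 + 32 + 110 + 69 + 18 = 455
e = 455 / (455 + 63) = 455 / 518 = 0.8784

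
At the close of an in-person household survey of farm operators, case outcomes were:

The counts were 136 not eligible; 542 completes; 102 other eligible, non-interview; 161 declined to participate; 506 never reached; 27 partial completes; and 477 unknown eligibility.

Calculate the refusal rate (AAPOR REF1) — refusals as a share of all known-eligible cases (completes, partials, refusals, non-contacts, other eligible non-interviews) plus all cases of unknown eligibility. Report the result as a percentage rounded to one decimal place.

8.9%

Top: 161
Denom: 542 + 27 + 161 + 506 + 102 + 477 = 1815
REF1 = 161 / 1815 = 0.0887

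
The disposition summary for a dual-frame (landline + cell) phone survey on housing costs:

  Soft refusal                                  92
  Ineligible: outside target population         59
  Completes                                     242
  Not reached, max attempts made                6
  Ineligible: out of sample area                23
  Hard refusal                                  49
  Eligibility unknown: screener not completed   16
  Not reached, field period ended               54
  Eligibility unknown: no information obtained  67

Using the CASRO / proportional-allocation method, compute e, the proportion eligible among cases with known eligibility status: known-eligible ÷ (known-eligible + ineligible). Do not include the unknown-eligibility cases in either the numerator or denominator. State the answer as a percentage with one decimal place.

84.4%

Refusal or break-off = 49 + 92 = 141
No answer / not reached = 54 + 6 = 60
Eligibility not determined = 16 + 67 = 83
Ineligible = 59 + 23 = 82
Determined eligible: 242 + 141 + 60 = 443
e = 443 / (443 + 82) = 443 / 525 = 0.8438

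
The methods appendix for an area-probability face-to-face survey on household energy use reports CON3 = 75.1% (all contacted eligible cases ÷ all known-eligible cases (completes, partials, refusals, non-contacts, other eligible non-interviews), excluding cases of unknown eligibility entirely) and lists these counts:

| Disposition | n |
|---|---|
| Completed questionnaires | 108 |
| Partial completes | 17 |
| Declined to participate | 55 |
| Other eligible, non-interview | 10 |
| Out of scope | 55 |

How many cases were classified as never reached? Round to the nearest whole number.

63

Numerator = 108 + 17 + 55 + 10 = 190
CON3 = 190 / D = 0.751
D = 190 / 0.751 = 253.0
Rest of base = 190
never reached = 253.0 − 190 ≈ 63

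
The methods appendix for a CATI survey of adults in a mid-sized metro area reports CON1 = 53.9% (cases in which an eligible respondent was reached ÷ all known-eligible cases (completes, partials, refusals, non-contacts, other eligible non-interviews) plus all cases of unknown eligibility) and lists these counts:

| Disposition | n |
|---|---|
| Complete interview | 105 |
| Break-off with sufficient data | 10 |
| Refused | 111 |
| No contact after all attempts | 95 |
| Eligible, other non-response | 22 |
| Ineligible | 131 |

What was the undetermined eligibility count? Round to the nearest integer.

117

Numerator → 105 + 10 + 111 + 22 = 248
CON1 = 248 / D = 0.539
D = 248 / 0.539 = 460.1
Other denominator terms total 343
undetermined eligibility = 460.1 − 343 ≈ 117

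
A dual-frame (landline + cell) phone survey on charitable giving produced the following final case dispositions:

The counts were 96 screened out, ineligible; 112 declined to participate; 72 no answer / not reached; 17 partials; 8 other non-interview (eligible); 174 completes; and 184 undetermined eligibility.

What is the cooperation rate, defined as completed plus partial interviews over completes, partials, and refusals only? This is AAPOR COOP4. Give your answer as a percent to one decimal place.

63.0%

Num = 174 + 17 = 191
Denominator = 174 + 17 + 112 = 303
COOP4 = 191 / 303 = 0.6304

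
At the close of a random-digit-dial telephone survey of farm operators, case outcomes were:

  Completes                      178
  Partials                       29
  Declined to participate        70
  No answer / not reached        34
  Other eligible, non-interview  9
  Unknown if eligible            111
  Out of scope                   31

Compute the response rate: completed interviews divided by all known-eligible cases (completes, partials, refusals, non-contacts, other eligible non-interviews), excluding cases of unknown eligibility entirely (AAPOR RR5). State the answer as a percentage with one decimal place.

55.6%

Num = 178
Denom = 178 + 29 + 70 + 34 + 9 = 320
RR5 = 178 / 320 = 0.5563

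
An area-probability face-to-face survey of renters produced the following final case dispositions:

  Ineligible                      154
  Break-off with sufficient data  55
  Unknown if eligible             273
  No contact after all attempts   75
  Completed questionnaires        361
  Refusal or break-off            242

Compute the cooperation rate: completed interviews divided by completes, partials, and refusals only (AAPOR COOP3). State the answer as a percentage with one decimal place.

Top: 361
Denom: 361 + 55 + 242 = 658
COOP3 = 361 / 658 = 0.5486

54.9%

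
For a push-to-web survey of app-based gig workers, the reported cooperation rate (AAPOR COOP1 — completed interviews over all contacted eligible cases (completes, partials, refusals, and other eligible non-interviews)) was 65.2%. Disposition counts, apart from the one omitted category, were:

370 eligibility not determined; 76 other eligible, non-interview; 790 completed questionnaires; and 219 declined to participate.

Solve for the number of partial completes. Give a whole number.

127

COOP1 = 790 / D = 0.652
D = 790 / 0.652 = 1211.7
Other denominator terms total 1085
partial completes = 1211.7 − 1085 ≈ 127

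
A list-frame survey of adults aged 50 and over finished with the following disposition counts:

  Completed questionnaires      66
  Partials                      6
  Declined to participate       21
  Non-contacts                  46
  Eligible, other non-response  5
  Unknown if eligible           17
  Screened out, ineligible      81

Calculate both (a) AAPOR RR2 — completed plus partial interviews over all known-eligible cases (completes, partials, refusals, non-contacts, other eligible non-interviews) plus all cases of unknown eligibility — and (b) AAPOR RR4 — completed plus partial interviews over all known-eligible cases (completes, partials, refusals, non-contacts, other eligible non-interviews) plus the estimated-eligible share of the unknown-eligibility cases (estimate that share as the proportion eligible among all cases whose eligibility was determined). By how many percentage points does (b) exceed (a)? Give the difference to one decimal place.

1.8

Top: 66 + 6 = 72
Denominator: 66 + 6 + 21 + 46 + 5 + 17 = 161
RR2 = 72 / 161 = 0.4472
Known eligible: 66 + 6 + 21 + 46 + 5 = 144
e = 144 / (144 + 81) = 144 / 225 = 0.6400
Estimated eligible among unknowns: 0.6400 × 17 = 10.88
Denominator: 144 + 10.88 = 154.88
RR4 = 72 / 154.88 = 0.4649
Difference = 46.49 − 44.72 = 1.77 percentage points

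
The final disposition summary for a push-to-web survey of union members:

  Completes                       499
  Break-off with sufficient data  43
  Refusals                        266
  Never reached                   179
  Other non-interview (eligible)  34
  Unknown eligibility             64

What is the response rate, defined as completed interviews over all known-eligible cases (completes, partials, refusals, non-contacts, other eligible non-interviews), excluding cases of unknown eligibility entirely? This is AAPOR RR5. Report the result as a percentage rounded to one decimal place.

Num = 499
Denom = 499 + 43 + 266 + 179 + 34 = 1021
RR5 = 499 / 1021 = 0.4887

48.9%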